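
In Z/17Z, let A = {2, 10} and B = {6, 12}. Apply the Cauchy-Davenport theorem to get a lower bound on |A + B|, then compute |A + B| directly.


Cauchy-Davenport: |A + B| ≥ min(p, |A| + |B| - 1) for A, B nonempty in Z/pZ.
|A| = 2, |B| = 2, p = 17.
CD lower bound = min(17, 2 + 2 - 1) = min(17, 3) = 3.
Compute A + B mod 17 directly:
a = 2: 2+6=8, 2+12=14
a = 10: 10+6=16, 10+12=5
A + B = {5, 8, 14, 16}, so |A + B| = 4.
Verify: 4 ≥ 3? Yes ✓.

CD lower bound = 3, actual |A + B| = 4.


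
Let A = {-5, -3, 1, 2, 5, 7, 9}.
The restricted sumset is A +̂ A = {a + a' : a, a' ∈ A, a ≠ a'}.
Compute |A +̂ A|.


Restricted sumset: A +̂ A = {a + a' : a ∈ A, a' ∈ A, a ≠ a'}.
Equivalently, take A + A and drop any sum 2a that is achievable ONLY as a + a for a ∈ A (i.e. sums representable only with equal summands).
Enumerate pairs (a, a') with a < a' (symmetric, so each unordered pair gives one sum; this covers all a ≠ a'):
  -5 + -3 = -8
  -5 + 1 = -4
  -5 + 2 = -3
  -5 + 5 = 0
  -5 + 7 = 2
  -5 + 9 = 4
  -3 + 1 = -2
  -3 + 2 = -1
  -3 + 5 = 2
  -3 + 7 = 4
  -3 + 9 = 6
  1 + 2 = 3
  1 + 5 = 6
  1 + 7 = 8
  1 + 9 = 10
  2 + 5 = 7
  2 + 7 = 9
  2 + 9 = 11
  5 + 7 = 12
  5 + 9 = 14
  7 + 9 = 16
Collected distinct sums: {-8, -4, -3, -2, -1, 0, 2, 3, 4, 6, 7, 8, 9, 10, 11, 12, 14, 16}
|A +̂ A| = 18
(Reference bound: |A +̂ A| ≥ 2|A| - 3 for |A| ≥ 2, with |A| = 7 giving ≥ 11.)

|A +̂ A| = 18


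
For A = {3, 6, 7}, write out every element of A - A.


A - A = {a - a' : a, a' ∈ A}.
Compute a - a' for each ordered pair (a, a'):
a = 3: 3-3=0, 3-6=-3, 3-7=-4
a = 6: 6-3=3, 6-6=0, 6-7=-1
a = 7: 7-3=4, 7-6=1, 7-7=0
Collecting distinct values (and noting 0 appears from a-a):
A - A = {-4, -3, -1, 0, 1, 3, 4}
|A - A| = 7

A - A = {-4, -3, -1, 0, 1, 3, 4}


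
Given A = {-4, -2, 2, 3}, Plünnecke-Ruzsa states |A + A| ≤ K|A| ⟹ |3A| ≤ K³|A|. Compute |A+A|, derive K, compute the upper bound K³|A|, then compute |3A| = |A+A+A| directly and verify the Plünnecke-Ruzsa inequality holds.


|A| = 4.
Step 1: Compute A + A by enumerating all 16 pairs.
A + A = {-8, -6, -4, -2, -1, 0, 1, 4, 5, 6}, so |A + A| = 10.
Step 2: Doubling constant K = |A + A|/|A| = 10/4 = 10/4 ≈ 2.5000.
Step 3: Plünnecke-Ruzsa gives |3A| ≤ K³·|A| = (2.5000)³ · 4 ≈ 62.5000.
Step 4: Compute 3A = A + A + A directly by enumerating all triples (a,b,c) ∈ A³; |3A| = 18.
Step 5: Check 18 ≤ 62.5000? Yes ✓.

K = 10/4, Plünnecke-Ruzsa bound K³|A| ≈ 62.5000, |3A| = 18, inequality holds.


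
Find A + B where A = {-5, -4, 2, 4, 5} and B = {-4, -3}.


A + B = {a + b : a ∈ A, b ∈ B}.
Enumerate all |A|·|B| = 5·2 = 10 pairs (a, b) and collect distinct sums.
a = -5: -5+-4=-9, -5+-3=-8
a = -4: -4+-4=-8, -4+-3=-7
a = 2: 2+-4=-2, 2+-3=-1
a = 4: 4+-4=0, 4+-3=1
a = 5: 5+-4=1, 5+-3=2
Collecting distinct sums: A + B = {-9, -8, -7, -2, -1, 0, 1, 2}
|A + B| = 8

A + B = {-9, -8, -7, -2, -1, 0, 1, 2}


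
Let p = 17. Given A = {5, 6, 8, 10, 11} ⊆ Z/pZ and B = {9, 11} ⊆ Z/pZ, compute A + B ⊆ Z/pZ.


Work in Z/17Z: reduce every sum a + b modulo 17.
Enumerate all 10 pairs:
a = 5: 5+9=14, 5+11=16
a = 6: 6+9=15, 6+11=0
a = 8: 8+9=0, 8+11=2
a = 10: 10+9=2, 10+11=4
a = 11: 11+9=3, 11+11=5
Distinct residues collected: {0, 2, 3, 4, 5, 14, 15, 16}
|A + B| = 8 (out of 17 total residues).

A + B = {0, 2, 3, 4, 5, 14, 15, 16}


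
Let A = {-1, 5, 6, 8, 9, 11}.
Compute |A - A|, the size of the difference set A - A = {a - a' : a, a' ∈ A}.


A - A = {a - a' : a, a' ∈ A}; |A| = 6.
Bounds: 2|A|-1 ≤ |A - A| ≤ |A|² - |A| + 1, i.e. 11 ≤ |A - A| ≤ 31.
Note: 0 ∈ A - A always (from a - a). The set is symmetric: if d ∈ A - A then -d ∈ A - A.
Enumerate nonzero differences d = a - a' with a > a' (then include -d):
Positive differences: {1, 2, 3, 4, 5, 6, 7, 9, 10, 12}
Full difference set: {0} ∪ (positive diffs) ∪ (negative diffs).
|A - A| = 1 + 2·10 = 21 (matches direct enumeration: 21).

|A - A| = 21


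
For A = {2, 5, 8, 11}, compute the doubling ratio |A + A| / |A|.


|A| = 4.
Compute A + A by enumerating all 16 pairs.
A + A = {4, 7, 10, 13, 16, 19, 22}, so |A + A| = 7.
K = |A + A| / |A| = 7/4 (already in lowest terms) ≈ 1.7500.
Reference: AP of size 4 gives K = 7/4 ≈ 1.7500; a fully generic set of size 4 gives K ≈ 2.5000.

|A| = 4, |A + A| = 7, K = 7/4.


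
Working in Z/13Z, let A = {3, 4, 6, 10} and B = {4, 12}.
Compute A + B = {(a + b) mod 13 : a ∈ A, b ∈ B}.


Work in Z/13Z: reduce every sum a + b modulo 13.
Enumerate all 8 pairs:
a = 3: 3+4=7, 3+12=2
a = 4: 4+4=8, 4+12=3
a = 6: 6+4=10, 6+12=5
a = 10: 10+4=1, 10+12=9
Distinct residues collected: {1, 2, 3, 5, 7, 8, 9, 10}
|A + B| = 8 (out of 13 total residues).

A + B = {1, 2, 3, 5, 7, 8, 9, 10}


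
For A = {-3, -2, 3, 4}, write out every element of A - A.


A - A = {a - a' : a, a' ∈ A}.
Compute a - a' for each ordered pair (a, a'):
a = -3: -3--3=0, -3--2=-1, -3-3=-6, -3-4=-7
a = -2: -2--3=1, -2--2=0, -2-3=-5, -2-4=-6
a = 3: 3--3=6, 3--2=5, 3-3=0, 3-4=-1
a = 4: 4--3=7, 4--2=6, 4-3=1, 4-4=0
Collecting distinct values (and noting 0 appears from a-a):
A - A = {-7, -6, -5, -1, 0, 1, 5, 6, 7}
|A - A| = 9

A - A = {-7, -6, -5, -1, 0, 1, 5, 6, 7}


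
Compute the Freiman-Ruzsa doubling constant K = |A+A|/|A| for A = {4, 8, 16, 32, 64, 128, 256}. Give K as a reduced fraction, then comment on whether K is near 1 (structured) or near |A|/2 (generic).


|A| = 7.
Compute A + A by enumerating all 49 pairs.
A + A = {8, 12, 16, 20, 24, 32, 36, 40, 48, 64, 68, 72, 80, 96, 128, 132, 136, 144, 160, 192, 256, 260, 264, 272, 288, 320, 384, 512}, so |A + A| = 28.
K = |A + A| / |A| = 28/7 = 4/1 ≈ 4.0000.
Reference: AP of size 7 gives K = 13/7 ≈ 1.8571; a fully generic set of size 7 gives K ≈ 4.0000.

|A| = 7, |A + A| = 28, K = 28/7 = 4/1.


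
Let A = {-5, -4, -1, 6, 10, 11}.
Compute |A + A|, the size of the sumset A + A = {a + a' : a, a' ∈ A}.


A + A = {a + a' : a, a' ∈ A}; |A| = 6.
General bounds: 2|A| - 1 ≤ |A + A| ≤ |A|(|A|+1)/2, i.e. 11 ≤ |A + A| ≤ 21.
Lower bound 2|A|-1 is attained iff A is an arithmetic progression.
Enumerate sums a + a' for a ≤ a' (symmetric, so this suffices):
a = -5: -5+-5=-10, -5+-4=-9, -5+-1=-6, -5+6=1, -5+10=5, -5+11=6
a = -4: -4+-4=-8, -4+-1=-5, -4+6=2, -4+10=6, -4+11=7
a = -1: -1+-1=-2, -1+6=5, -1+10=9, -1+11=10
a = 6: 6+6=12, 6+10=16, 6+11=17
a = 10: 10+10=20, 10+11=21
a = 11: 11+11=22
Distinct sums: {-10, -9, -8, -6, -5, -2, 1, 2, 5, 6, 7, 9, 10, 12, 16, 17, 20, 21, 22}
|A + A| = 19

|A + A| = 19


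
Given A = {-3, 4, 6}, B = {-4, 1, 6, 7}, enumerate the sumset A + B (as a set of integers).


A + B = {a + b : a ∈ A, b ∈ B}.
Enumerate all |A|·|B| = 3·4 = 12 pairs (a, b) and collect distinct sums.
a = -3: -3+-4=-7, -3+1=-2, -3+6=3, -3+7=4
a = 4: 4+-4=0, 4+1=5, 4+6=10, 4+7=11
a = 6: 6+-4=2, 6+1=7, 6+6=12, 6+7=13
Collecting distinct sums: A + B = {-7, -2, 0, 2, 3, 4, 5, 7, 10, 11, 12, 13}
|A + B| = 12

A + B = {-7, -2, 0, 2, 3, 4, 5, 7, 10, 11, 12, 13}


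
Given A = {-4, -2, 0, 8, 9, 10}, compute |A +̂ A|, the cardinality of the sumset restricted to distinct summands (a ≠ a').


Restricted sumset: A +̂ A = {a + a' : a ∈ A, a' ∈ A, a ≠ a'}.
Equivalently, take A + A and drop any sum 2a that is achievable ONLY as a + a for a ∈ A (i.e. sums representable only with equal summands).
Enumerate pairs (a, a') with a < a' (symmetric, so each unordered pair gives one sum; this covers all a ≠ a'):
  -4 + -2 = -6
  -4 + 0 = -4
  -4 + 8 = 4
  -4 + 9 = 5
  -4 + 10 = 6
  -2 + 0 = -2
  -2 + 8 = 6
  -2 + 9 = 7
  -2 + 10 = 8
  0 + 8 = 8
  0 + 9 = 9
  0 + 10 = 10
  8 + 9 = 17
  8 + 10 = 18
  9 + 10 = 19
Collected distinct sums: {-6, -4, -2, 4, 5, 6, 7, 8, 9, 10, 17, 18, 19}
|A +̂ A| = 13
(Reference bound: |A +̂ A| ≥ 2|A| - 3 for |A| ≥ 2, with |A| = 6 giving ≥ 9.)

|A +̂ A| = 13


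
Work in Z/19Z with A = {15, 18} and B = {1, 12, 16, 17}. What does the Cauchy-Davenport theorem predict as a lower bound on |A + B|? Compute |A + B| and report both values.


Cauchy-Davenport: |A + B| ≥ min(p, |A| + |B| - 1) for A, B nonempty in Z/pZ.
|A| = 2, |B| = 4, p = 19.
CD lower bound = min(19, 2 + 4 - 1) = min(19, 5) = 5.
Compute A + B mod 19 directly:
a = 15: 15+1=16, 15+12=8, 15+16=12, 15+17=13
a = 18: 18+1=0, 18+12=11, 18+16=15, 18+17=16
A + B = {0, 8, 11, 12, 13, 15, 16}, so |A + B| = 7.
Verify: 7 ≥ 5? Yes ✓.

CD lower bound = 5, actual |A + B| = 7.


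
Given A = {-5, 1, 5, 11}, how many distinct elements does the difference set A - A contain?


A - A = {a - a' : a, a' ∈ A}; |A| = 4.
Bounds: 2|A|-1 ≤ |A - A| ≤ |A|² - |A| + 1, i.e. 7 ≤ |A - A| ≤ 13.
Note: 0 ∈ A - A always (from a - a). The set is symmetric: if d ∈ A - A then -d ∈ A - A.
Enumerate nonzero differences d = a - a' with a > a' (then include -d):
Positive differences: {4, 6, 10, 16}
Full difference set: {0} ∪ (positive diffs) ∪ (negative diffs).
|A - A| = 1 + 2·4 = 9 (matches direct enumeration: 9).

|A - A| = 9


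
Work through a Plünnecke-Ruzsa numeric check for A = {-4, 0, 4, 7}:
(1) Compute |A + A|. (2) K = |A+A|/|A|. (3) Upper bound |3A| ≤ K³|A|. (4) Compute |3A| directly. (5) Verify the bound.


|A| = 4.
Step 1: Compute A + A by enumerating all 16 pairs.
A + A = {-8, -4, 0, 3, 4, 7, 8, 11, 14}, so |A + A| = 9.
Step 2: Doubling constant K = |A + A|/|A| = 9/4 = 9/4 ≈ 2.2500.
Step 3: Plünnecke-Ruzsa gives |3A| ≤ K³·|A| = (2.2500)³ · 4 ≈ 45.5625.
Step 4: Compute 3A = A + A + A directly by enumerating all triples (a,b,c) ∈ A³; |3A| = 16.
Step 5: Check 16 ≤ 45.5625? Yes ✓.

K = 9/4, Plünnecke-Ruzsa bound K³|A| ≈ 45.5625, |3A| = 16, inequality holds.


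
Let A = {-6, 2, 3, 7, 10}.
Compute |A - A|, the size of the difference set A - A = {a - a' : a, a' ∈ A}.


A - A = {a - a' : a, a' ∈ A}; |A| = 5.
Bounds: 2|A|-1 ≤ |A - A| ≤ |A|² - |A| + 1, i.e. 9 ≤ |A - A| ≤ 21.
Note: 0 ∈ A - A always (from a - a). The set is symmetric: if d ∈ A - A then -d ∈ A - A.
Enumerate nonzero differences d = a - a' with a > a' (then include -d):
Positive differences: {1, 3, 4, 5, 7, 8, 9, 13, 16}
Full difference set: {0} ∪ (positive diffs) ∪ (negative diffs).
|A - A| = 1 + 2·9 = 19 (matches direct enumeration: 19).

|A - A| = 19


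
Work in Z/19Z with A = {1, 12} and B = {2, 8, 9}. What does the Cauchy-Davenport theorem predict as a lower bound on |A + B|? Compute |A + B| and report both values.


Cauchy-Davenport: |A + B| ≥ min(p, |A| + |B| - 1) for A, B nonempty in Z/pZ.
|A| = 2, |B| = 3, p = 19.
CD lower bound = min(19, 2 + 3 - 1) = min(19, 4) = 4.
Compute A + B mod 19 directly:
a = 1: 1+2=3, 1+8=9, 1+9=10
a = 12: 12+2=14, 12+8=1, 12+9=2
A + B = {1, 2, 3, 9, 10, 14}, so |A + B| = 6.
Verify: 6 ≥ 4? Yes ✓.

CD lower bound = 4, actual |A + B| = 6.


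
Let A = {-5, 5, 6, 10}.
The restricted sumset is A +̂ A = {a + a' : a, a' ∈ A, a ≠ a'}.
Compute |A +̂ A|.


Restricted sumset: A +̂ A = {a + a' : a ∈ A, a' ∈ A, a ≠ a'}.
Equivalently, take A + A and drop any sum 2a that is achievable ONLY as a + a for a ∈ A (i.e. sums representable only with equal summands).
Enumerate pairs (a, a') with a < a' (symmetric, so each unordered pair gives one sum; this covers all a ≠ a'):
  -5 + 5 = 0
  -5 + 6 = 1
  -5 + 10 = 5
  5 + 6 = 11
  5 + 10 = 15
  6 + 10 = 16
Collected distinct sums: {0, 1, 5, 11, 15, 16}
|A +̂ A| = 6
(Reference bound: |A +̂ A| ≥ 2|A| - 3 for |A| ≥ 2, with |A| = 4 giving ≥ 5.)

|A +̂ A| = 6


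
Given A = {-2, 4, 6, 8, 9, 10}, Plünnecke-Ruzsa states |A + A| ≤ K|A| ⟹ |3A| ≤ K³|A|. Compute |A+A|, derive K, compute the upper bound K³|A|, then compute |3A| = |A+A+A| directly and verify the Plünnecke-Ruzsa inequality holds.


|A| = 6.
Step 1: Compute A + A by enumerating all 36 pairs.
A + A = {-4, 2, 4, 6, 7, 8, 10, 12, 13, 14, 15, 16, 17, 18, 19, 20}, so |A + A| = 16.
Step 2: Doubling constant K = |A + A|/|A| = 16/6 = 16/6 ≈ 2.6667.
Step 3: Plünnecke-Ruzsa gives |3A| ≤ K³·|A| = (2.6667)³ · 6 ≈ 113.7778.
Step 4: Compute 3A = A + A + A directly by enumerating all triples (a,b,c) ∈ A³; |3A| = 28.
Step 5: Check 28 ≤ 113.7778? Yes ✓.

K = 16/6, Plünnecke-Ruzsa bound K³|A| ≈ 113.7778, |3A| = 28, inequality holds.


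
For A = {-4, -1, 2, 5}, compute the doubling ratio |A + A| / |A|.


|A| = 4.
Compute A + A by enumerating all 16 pairs.
A + A = {-8, -5, -2, 1, 4, 7, 10}, so |A + A| = 7.
K = |A + A| / |A| = 7/4 (already in lowest terms) ≈ 1.7500.
Reference: AP of size 4 gives K = 7/4 ≈ 1.7500; a fully generic set of size 4 gives K ≈ 2.5000.

|A| = 4, |A + A| = 7, K = 7/4.


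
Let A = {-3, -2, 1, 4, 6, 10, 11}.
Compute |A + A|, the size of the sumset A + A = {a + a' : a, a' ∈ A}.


A + A = {a + a' : a, a' ∈ A}; |A| = 7.
General bounds: 2|A| - 1 ≤ |A + A| ≤ |A|(|A|+1)/2, i.e. 13 ≤ |A + A| ≤ 28.
Lower bound 2|A|-1 is attained iff A is an arithmetic progression.
Enumerate sums a + a' for a ≤ a' (symmetric, so this suffices):
a = -3: -3+-3=-6, -3+-2=-5, -3+1=-2, -3+4=1, -3+6=3, -3+10=7, -3+11=8
a = -2: -2+-2=-4, -2+1=-1, -2+4=2, -2+6=4, -2+10=8, -2+11=9
a = 1: 1+1=2, 1+4=5, 1+6=7, 1+10=11, 1+11=12
a = 4: 4+4=8, 4+6=10, 4+10=14, 4+11=15
a = 6: 6+6=12, 6+10=16, 6+11=17
a = 10: 10+10=20, 10+11=21
a = 11: 11+11=22
Distinct sums: {-6, -5, -4, -2, -1, 1, 2, 3, 4, 5, 7, 8, 9, 10, 11, 12, 14, 15, 16, 17, 20, 21, 22}
|A + A| = 23

|A + A| = 23


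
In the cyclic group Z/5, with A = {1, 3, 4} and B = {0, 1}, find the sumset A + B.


Work in Z/5Z: reduce every sum a + b modulo 5.
Enumerate all 6 pairs:
a = 1: 1+0=1, 1+1=2
a = 3: 3+0=3, 3+1=4
a = 4: 4+0=4, 4+1=0
Distinct residues collected: {0, 1, 2, 3, 4}
|A + B| = 5 (out of 5 total residues).

A + B = {0, 1, 2, 3, 4}


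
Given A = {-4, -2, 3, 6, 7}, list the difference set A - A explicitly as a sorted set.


A - A = {a - a' : a, a' ∈ A}.
Compute a - a' for each ordered pair (a, a'):
a = -4: -4--4=0, -4--2=-2, -4-3=-7, -4-6=-10, -4-7=-11
a = -2: -2--4=2, -2--2=0, -2-3=-5, -2-6=-8, -2-7=-9
a = 3: 3--4=7, 3--2=5, 3-3=0, 3-6=-3, 3-7=-4
a = 6: 6--4=10, 6--2=8, 6-3=3, 6-6=0, 6-7=-1
a = 7: 7--4=11, 7--2=9, 7-3=4, 7-6=1, 7-7=0
Collecting distinct values (and noting 0 appears from a-a):
A - A = {-11, -10, -9, -8, -7, -5, -4, -3, -2, -1, 0, 1, 2, 3, 4, 5, 7, 8, 9, 10, 11}
|A - A| = 21

A - A = {-11, -10, -9, -8, -7, -5, -4, -3, -2, -1, 0, 1, 2, 3, 4, 5, 7, 8, 9, 10, 11}


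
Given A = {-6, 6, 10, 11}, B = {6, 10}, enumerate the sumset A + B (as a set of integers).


A + B = {a + b : a ∈ A, b ∈ B}.
Enumerate all |A|·|B| = 4·2 = 8 pairs (a, b) and collect distinct sums.
a = -6: -6+6=0, -6+10=4
a = 6: 6+6=12, 6+10=16
a = 10: 10+6=16, 10+10=20
a = 11: 11+6=17, 11+10=21
Collecting distinct sums: A + B = {0, 4, 12, 16, 17, 20, 21}
|A + B| = 7

A + B = {0, 4, 12, 16, 17, 20, 21}


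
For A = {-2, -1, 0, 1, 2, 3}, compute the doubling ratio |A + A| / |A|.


|A| = 6.
Compute A + A by enumerating all 36 pairs.
A + A = {-4, -3, -2, -1, 0, 1, 2, 3, 4, 5, 6}, so |A + A| = 11.
K = |A + A| / |A| = 11/6 (already in lowest terms) ≈ 1.8333.
Reference: AP of size 6 gives K = 11/6 ≈ 1.8333; a fully generic set of size 6 gives K ≈ 3.5000.

|A| = 6, |A + A| = 11, K = 11/6.


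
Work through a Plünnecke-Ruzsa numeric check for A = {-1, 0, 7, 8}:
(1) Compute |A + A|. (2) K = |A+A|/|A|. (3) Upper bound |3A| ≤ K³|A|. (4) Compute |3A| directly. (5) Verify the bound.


|A| = 4.
Step 1: Compute A + A by enumerating all 16 pairs.
A + A = {-2, -1, 0, 6, 7, 8, 14, 15, 16}, so |A + A| = 9.
Step 2: Doubling constant K = |A + A|/|A| = 9/4 = 9/4 ≈ 2.2500.
Step 3: Plünnecke-Ruzsa gives |3A| ≤ K³·|A| = (2.2500)³ · 4 ≈ 45.5625.
Step 4: Compute 3A = A + A + A directly by enumerating all triples (a,b,c) ∈ A³; |3A| = 16.
Step 5: Check 16 ≤ 45.5625? Yes ✓.

K = 9/4, Plünnecke-Ruzsa bound K³|A| ≈ 45.5625, |3A| = 16, inequality holds.


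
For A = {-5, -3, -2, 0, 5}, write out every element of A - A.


A - A = {a - a' : a, a' ∈ A}.
Compute a - a' for each ordered pair (a, a'):
a = -5: -5--5=0, -5--3=-2, -5--2=-3, -5-0=-5, -5-5=-10
a = -3: -3--5=2, -3--3=0, -3--2=-1, -3-0=-3, -3-5=-8
a = -2: -2--5=3, -2--3=1, -2--2=0, -2-0=-2, -2-5=-7
a = 0: 0--5=5, 0--3=3, 0--2=2, 0-0=0, 0-5=-5
a = 5: 5--5=10, 5--3=8, 5--2=7, 5-0=5, 5-5=0
Collecting distinct values (and noting 0 appears from a-a):
A - A = {-10, -8, -7, -5, -3, -2, -1, 0, 1, 2, 3, 5, 7, 8, 10}
|A - A| = 15

A - A = {-10, -8, -7, -5, -3, -2, -1, 0, 1, 2, 3, 5, 7, 8, 10}


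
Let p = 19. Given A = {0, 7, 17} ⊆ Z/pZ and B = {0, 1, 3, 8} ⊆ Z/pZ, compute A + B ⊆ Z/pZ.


Work in Z/19Z: reduce every sum a + b modulo 19.
Enumerate all 12 pairs:
a = 0: 0+0=0, 0+1=1, 0+3=3, 0+8=8
a = 7: 7+0=7, 7+1=8, 7+3=10, 7+8=15
a = 17: 17+0=17, 17+1=18, 17+3=1, 17+8=6
Distinct residues collected: {0, 1, 3, 6, 7, 8, 10, 15, 17, 18}
|A + B| = 10 (out of 19 total residues).

A + B = {0, 1, 3, 6, 7, 8, 10, 15, 17, 18}


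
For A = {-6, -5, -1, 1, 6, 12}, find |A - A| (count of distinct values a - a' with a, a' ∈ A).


A - A = {a - a' : a, a' ∈ A}; |A| = 6.
Bounds: 2|A|-1 ≤ |A - A| ≤ |A|² - |A| + 1, i.e. 11 ≤ |A - A| ≤ 31.
Note: 0 ∈ A - A always (from a - a). The set is symmetric: if d ∈ A - A then -d ∈ A - A.
Enumerate nonzero differences d = a - a' with a > a' (then include -d):
Positive differences: {1, 2, 4, 5, 6, 7, 11, 12, 13, 17, 18}
Full difference set: {0} ∪ (positive diffs) ∪ (negative diffs).
|A - A| = 1 + 2·11 = 23 (matches direct enumeration: 23).

|A - A| = 23


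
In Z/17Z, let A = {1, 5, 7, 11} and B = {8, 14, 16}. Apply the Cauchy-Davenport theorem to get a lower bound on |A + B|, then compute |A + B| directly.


Cauchy-Davenport: |A + B| ≥ min(p, |A| + |B| - 1) for A, B nonempty in Z/pZ.
|A| = 4, |B| = 3, p = 17.
CD lower bound = min(17, 4 + 3 - 1) = min(17, 6) = 6.
Compute A + B mod 17 directly:
a = 1: 1+8=9, 1+14=15, 1+16=0
a = 5: 5+8=13, 5+14=2, 5+16=4
a = 7: 7+8=15, 7+14=4, 7+16=6
a = 11: 11+8=2, 11+14=8, 11+16=10
A + B = {0, 2, 4, 6, 8, 9, 10, 13, 15}, so |A + B| = 9.
Verify: 9 ≥ 6? Yes ✓.

CD lower bound = 6, actual |A + B| = 9.


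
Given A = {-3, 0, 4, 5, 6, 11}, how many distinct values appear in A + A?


A + A = {a + a' : a, a' ∈ A}; |A| = 6.
General bounds: 2|A| - 1 ≤ |A + A| ≤ |A|(|A|+1)/2, i.e. 11 ≤ |A + A| ≤ 21.
Lower bound 2|A|-1 is attained iff A is an arithmetic progression.
Enumerate sums a + a' for a ≤ a' (symmetric, so this suffices):
a = -3: -3+-3=-6, -3+0=-3, -3+4=1, -3+5=2, -3+6=3, -3+11=8
a = 0: 0+0=0, 0+4=4, 0+5=5, 0+6=6, 0+11=11
a = 4: 4+4=8, 4+5=9, 4+6=10, 4+11=15
a = 5: 5+5=10, 5+6=11, 5+11=16
a = 6: 6+6=12, 6+11=17
a = 11: 11+11=22
Distinct sums: {-6, -3, 0, 1, 2, 3, 4, 5, 6, 8, 9, 10, 11, 12, 15, 16, 17, 22}
|A + A| = 18

|A + A| = 18


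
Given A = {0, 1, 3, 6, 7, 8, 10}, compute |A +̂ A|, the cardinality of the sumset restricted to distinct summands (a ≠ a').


Restricted sumset: A +̂ A = {a + a' : a ∈ A, a' ∈ A, a ≠ a'}.
Equivalently, take A + A and drop any sum 2a that is achievable ONLY as a + a for a ∈ A (i.e. sums representable only with equal summands).
Enumerate pairs (a, a') with a < a' (symmetric, so each unordered pair gives one sum; this covers all a ≠ a'):
  0 + 1 = 1
  0 + 3 = 3
  0 + 6 = 6
  0 + 7 = 7
  0 + 8 = 8
  0 + 10 = 10
  1 + 3 = 4
  1 + 6 = 7
  1 + 7 = 8
  1 + 8 = 9
  1 + 10 = 11
  3 + 6 = 9
  3 + 7 = 10
  3 + 8 = 11
  3 + 10 = 13
  6 + 7 = 13
  6 + 8 = 14
  6 + 10 = 16
  7 + 8 = 15
  7 + 10 = 17
  8 + 10 = 18
Collected distinct sums: {1, 3, 4, 6, 7, 8, 9, 10, 11, 13, 14, 15, 16, 17, 18}
|A +̂ A| = 15
(Reference bound: |A +̂ A| ≥ 2|A| - 3 for |A| ≥ 2, with |A| = 7 giving ≥ 11.)

|A +̂ A| = 15


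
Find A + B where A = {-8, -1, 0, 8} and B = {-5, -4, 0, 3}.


A + B = {a + b : a ∈ A, b ∈ B}.
Enumerate all |A|·|B| = 4·4 = 16 pairs (a, b) and collect distinct sums.
a = -8: -8+-5=-13, -8+-4=-12, -8+0=-8, -8+3=-5
a = -1: -1+-5=-6, -1+-4=-5, -1+0=-1, -1+3=2
a = 0: 0+-5=-5, 0+-4=-4, 0+0=0, 0+3=3
a = 8: 8+-5=3, 8+-4=4, 8+0=8, 8+3=11
Collecting distinct sums: A + B = {-13, -12, -8, -6, -5, -4, -1, 0, 2, 3, 4, 8, 11}
|A + B| = 13

A + B = {-13, -12, -8, -6, -5, -4, -1, 0, 2, 3, 4, 8, 11}


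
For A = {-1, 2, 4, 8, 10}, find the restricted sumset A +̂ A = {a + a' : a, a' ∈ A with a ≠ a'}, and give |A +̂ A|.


Restricted sumset: A +̂ A = {a + a' : a ∈ A, a' ∈ A, a ≠ a'}.
Equivalently, take A + A and drop any sum 2a that is achievable ONLY as a + a for a ∈ A (i.e. sums representable only with equal summands).
Enumerate pairs (a, a') with a < a' (symmetric, so each unordered pair gives one sum; this covers all a ≠ a'):
  -1 + 2 = 1
  -1 + 4 = 3
  -1 + 8 = 7
  -1 + 10 = 9
  2 + 4 = 6
  2 + 8 = 10
  2 + 10 = 12
  4 + 8 = 12
  4 + 10 = 14
  8 + 10 = 18
Collected distinct sums: {1, 3, 6, 7, 9, 10, 12, 14, 18}
|A +̂ A| = 9
(Reference bound: |A +̂ A| ≥ 2|A| - 3 for |A| ≥ 2, with |A| = 5 giving ≥ 7.)

|A +̂ A| = 9


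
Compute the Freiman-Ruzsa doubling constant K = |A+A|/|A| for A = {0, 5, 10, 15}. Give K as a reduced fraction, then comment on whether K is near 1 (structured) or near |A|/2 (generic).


|A| = 4.
Compute A + A by enumerating all 16 pairs.
A + A = {0, 5, 10, 15, 20, 25, 30}, so |A + A| = 7.
K = |A + A| / |A| = 7/4 (already in lowest terms) ≈ 1.7500.
Reference: AP of size 4 gives K = 7/4 ≈ 1.7500; a fully generic set of size 4 gives K ≈ 2.5000.

|A| = 4, |A + A| = 7, K = 7/4.


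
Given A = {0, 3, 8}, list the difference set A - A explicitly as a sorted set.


A - A = {a - a' : a, a' ∈ A}.
Compute a - a' for each ordered pair (a, a'):
a = 0: 0-0=0, 0-3=-3, 0-8=-8
a = 3: 3-0=3, 3-3=0, 3-8=-5
a = 8: 8-0=8, 8-3=5, 8-8=0
Collecting distinct values (and noting 0 appears from a-a):
A - A = {-8, -5, -3, 0, 3, 5, 8}
|A - A| = 7

A - A = {-8, -5, -3, 0, 3, 5, 8}


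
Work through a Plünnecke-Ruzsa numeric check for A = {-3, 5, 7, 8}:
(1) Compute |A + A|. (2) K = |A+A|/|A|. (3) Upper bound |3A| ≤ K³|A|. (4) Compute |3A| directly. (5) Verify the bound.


|A| = 4.
Step 1: Compute A + A by enumerating all 16 pairs.
A + A = {-6, 2, 4, 5, 10, 12, 13, 14, 15, 16}, so |A + A| = 10.
Step 2: Doubling constant K = |A + A|/|A| = 10/4 = 10/4 ≈ 2.5000.
Step 3: Plünnecke-Ruzsa gives |3A| ≤ K³·|A| = (2.5000)³ · 4 ≈ 62.5000.
Step 4: Compute 3A = A + A + A directly by enumerating all triples (a,b,c) ∈ A³; |3A| = 19.
Step 5: Check 19 ≤ 62.5000? Yes ✓.

K = 10/4, Plünnecke-Ruzsa bound K³|A| ≈ 62.5000, |3A| = 19, inequality holds.


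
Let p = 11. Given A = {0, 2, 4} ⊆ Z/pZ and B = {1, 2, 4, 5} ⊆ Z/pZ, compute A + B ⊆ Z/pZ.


Work in Z/11Z: reduce every sum a + b modulo 11.
Enumerate all 12 pairs:
a = 0: 0+1=1, 0+2=2, 0+4=4, 0+5=5
a = 2: 2+1=3, 2+2=4, 2+4=6, 2+5=7
a = 4: 4+1=5, 4+2=6, 4+4=8, 4+5=9
Distinct residues collected: {1, 2, 3, 4, 5, 6, 7, 8, 9}
|A + B| = 9 (out of 11 total residues).

A + B = {1, 2, 3, 4, 5, 6, 7, 8, 9}


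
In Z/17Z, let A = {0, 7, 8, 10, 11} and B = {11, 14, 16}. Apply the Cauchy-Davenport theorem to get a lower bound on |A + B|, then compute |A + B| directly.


Cauchy-Davenport: |A + B| ≥ min(p, |A| + |B| - 1) for A, B nonempty in Z/pZ.
|A| = 5, |B| = 3, p = 17.
CD lower bound = min(17, 5 + 3 - 1) = min(17, 7) = 7.
Compute A + B mod 17 directly:
a = 0: 0+11=11, 0+14=14, 0+16=16
a = 7: 7+11=1, 7+14=4, 7+16=6
a = 8: 8+11=2, 8+14=5, 8+16=7
a = 10: 10+11=4, 10+14=7, 10+16=9
a = 11: 11+11=5, 11+14=8, 11+16=10
A + B = {1, 2, 4, 5, 6, 7, 8, 9, 10, 11, 14, 16}, so |A + B| = 12.
Verify: 12 ≥ 7? Yes ✓.

CD lower bound = 7, actual |A + B| = 12.


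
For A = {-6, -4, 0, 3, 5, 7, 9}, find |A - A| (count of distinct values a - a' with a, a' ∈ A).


A - A = {a - a' : a, a' ∈ A}; |A| = 7.
Bounds: 2|A|-1 ≤ |A - A| ≤ |A|² - |A| + 1, i.e. 13 ≤ |A - A| ≤ 43.
Note: 0 ∈ A - A always (from a - a). The set is symmetric: if d ∈ A - A then -d ∈ A - A.
Enumerate nonzero differences d = a - a' with a > a' (then include -d):
Positive differences: {2, 3, 4, 5, 6, 7, 9, 11, 13, 15}
Full difference set: {0} ∪ (positive diffs) ∪ (negative diffs).
|A - A| = 1 + 2·10 = 21 (matches direct enumeration: 21).

|A - A| = 21


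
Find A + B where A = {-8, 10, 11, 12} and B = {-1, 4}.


A + B = {a + b : a ∈ A, b ∈ B}.
Enumerate all |A|·|B| = 4·2 = 8 pairs (a, b) and collect distinct sums.
a = -8: -8+-1=-9, -8+4=-4
a = 10: 10+-1=9, 10+4=14
a = 11: 11+-1=10, 11+4=15
a = 12: 12+-1=11, 12+4=16
Collecting distinct sums: A + B = {-9, -4, 9, 10, 11, 14, 15, 16}
|A + B| = 8

A + B = {-9, -4, 9, 10, 11, 14, 15, 16}


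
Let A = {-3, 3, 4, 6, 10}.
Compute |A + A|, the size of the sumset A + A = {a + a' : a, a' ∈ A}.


A + A = {a + a' : a, a' ∈ A}; |A| = 5.
General bounds: 2|A| - 1 ≤ |A + A| ≤ |A|(|A|+1)/2, i.e. 9 ≤ |A + A| ≤ 15.
Lower bound 2|A|-1 is attained iff A is an arithmetic progression.
Enumerate sums a + a' for a ≤ a' (symmetric, so this suffices):
a = -3: -3+-3=-6, -3+3=0, -3+4=1, -3+6=3, -3+10=7
a = 3: 3+3=6, 3+4=7, 3+6=9, 3+10=13
a = 4: 4+4=8, 4+6=10, 4+10=14
a = 6: 6+6=12, 6+10=16
a = 10: 10+10=20
Distinct sums: {-6, 0, 1, 3, 6, 7, 8, 9, 10, 12, 13, 14, 16, 20}
|A + A| = 14

|A + A| = 14


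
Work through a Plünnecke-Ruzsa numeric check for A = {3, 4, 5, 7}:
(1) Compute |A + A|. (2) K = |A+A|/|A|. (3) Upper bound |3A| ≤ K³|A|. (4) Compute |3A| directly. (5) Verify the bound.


|A| = 4.
Step 1: Compute A + A by enumerating all 16 pairs.
A + A = {6, 7, 8, 9, 10, 11, 12, 14}, so |A + A| = 8.
Step 2: Doubling constant K = |A + A|/|A| = 8/4 = 8/4 ≈ 2.0000.
Step 3: Plünnecke-Ruzsa gives |3A| ≤ K³·|A| = (2.0000)³ · 4 ≈ 32.0000.
Step 4: Compute 3A = A + A + A directly by enumerating all triples (a,b,c) ∈ A³; |3A| = 12.
Step 5: Check 12 ≤ 32.0000? Yes ✓.

K = 8/4, Plünnecke-Ruzsa bound K³|A| ≈ 32.0000, |3A| = 12, inequality holds.


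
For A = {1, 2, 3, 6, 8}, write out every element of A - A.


A - A = {a - a' : a, a' ∈ A}.
Compute a - a' for each ordered pair (a, a'):
a = 1: 1-1=0, 1-2=-1, 1-3=-2, 1-6=-5, 1-8=-7
a = 2: 2-1=1, 2-2=0, 2-3=-1, 2-6=-4, 2-8=-6
a = 3: 3-1=2, 3-2=1, 3-3=0, 3-6=-3, 3-8=-5
a = 6: 6-1=5, 6-2=4, 6-3=3, 6-6=0, 6-8=-2
a = 8: 8-1=7, 8-2=6, 8-3=5, 8-6=2, 8-8=0
Collecting distinct values (and noting 0 appears from a-a):
A - A = {-7, -6, -5, -4, -3, -2, -1, 0, 1, 2, 3, 4, 5, 6, 7}
|A - A| = 15

A - A = {-7, -6, -5, -4, -3, -2, -1, 0, 1, 2, 3, 4, 5, 6, 7}


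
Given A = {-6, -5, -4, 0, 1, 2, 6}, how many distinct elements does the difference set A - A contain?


A - A = {a - a' : a, a' ∈ A}; |A| = 7.
Bounds: 2|A|-1 ≤ |A - A| ≤ |A|² - |A| + 1, i.e. 13 ≤ |A - A| ≤ 43.
Note: 0 ∈ A - A always (from a - a). The set is symmetric: if d ∈ A - A then -d ∈ A - A.
Enumerate nonzero differences d = a - a' with a > a' (then include -d):
Positive differences: {1, 2, 4, 5, 6, 7, 8, 10, 11, 12}
Full difference set: {0} ∪ (positive diffs) ∪ (negative diffs).
|A - A| = 1 + 2·10 = 21 (matches direct enumeration: 21).

|A - A| = 21


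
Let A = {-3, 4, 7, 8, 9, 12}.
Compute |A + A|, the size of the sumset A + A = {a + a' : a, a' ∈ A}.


A + A = {a + a' : a, a' ∈ A}; |A| = 6.
General bounds: 2|A| - 1 ≤ |A + A| ≤ |A|(|A|+1)/2, i.e. 11 ≤ |A + A| ≤ 21.
Lower bound 2|A|-1 is attained iff A is an arithmetic progression.
Enumerate sums a + a' for a ≤ a' (symmetric, so this suffices):
a = -3: -3+-3=-6, -3+4=1, -3+7=4, -3+8=5, -3+9=6, -3+12=9
a = 4: 4+4=8, 4+7=11, 4+8=12, 4+9=13, 4+12=16
a = 7: 7+7=14, 7+8=15, 7+9=16, 7+12=19
a = 8: 8+8=16, 8+9=17, 8+12=20
a = 9: 9+9=18, 9+12=21
a = 12: 12+12=24
Distinct sums: {-6, 1, 4, 5, 6, 8, 9, 11, 12, 13, 14, 15, 16, 17, 18, 19, 20, 21, 24}
|A + A| = 19

|A + A| = 19


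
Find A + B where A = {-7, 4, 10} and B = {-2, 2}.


A + B = {a + b : a ∈ A, b ∈ B}.
Enumerate all |A|·|B| = 3·2 = 6 pairs (a, b) and collect distinct sums.
a = -7: -7+-2=-9, -7+2=-5
a = 4: 4+-2=2, 4+2=6
a = 10: 10+-2=8, 10+2=12
Collecting distinct sums: A + B = {-9, -5, 2, 6, 8, 12}
|A + B| = 6

A + B = {-9, -5, 2, 6, 8, 12}


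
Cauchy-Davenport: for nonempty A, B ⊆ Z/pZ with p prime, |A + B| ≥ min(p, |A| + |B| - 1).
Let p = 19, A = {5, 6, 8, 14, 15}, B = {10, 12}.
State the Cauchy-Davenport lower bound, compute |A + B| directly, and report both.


Cauchy-Davenport: |A + B| ≥ min(p, |A| + |B| - 1) for A, B nonempty in Z/pZ.
|A| = 5, |B| = 2, p = 19.
CD lower bound = min(19, 5 + 2 - 1) = min(19, 6) = 6.
Compute A + B mod 19 directly:
a = 5: 5+10=15, 5+12=17
a = 6: 6+10=16, 6+12=18
a = 8: 8+10=18, 8+12=1
a = 14: 14+10=5, 14+12=7
a = 15: 15+10=6, 15+12=8
A + B = {1, 5, 6, 7, 8, 15, 16, 17, 18}, so |A + B| = 9.
Verify: 9 ≥ 6? Yes ✓.

CD lower bound = 6, actual |A + B| = 9.


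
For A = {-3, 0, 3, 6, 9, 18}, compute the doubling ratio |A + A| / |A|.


|A| = 6.
Compute A + A by enumerating all 36 pairs.
A + A = {-6, -3, 0, 3, 6, 9, 12, 15, 18, 21, 24, 27, 36}, so |A + A| = 13.
K = |A + A| / |A| = 13/6 (already in lowest terms) ≈ 2.1667.
Reference: AP of size 6 gives K = 11/6 ≈ 1.8333; a fully generic set of size 6 gives K ≈ 3.5000.

|A| = 6, |A + A| = 13, K = 13/6.


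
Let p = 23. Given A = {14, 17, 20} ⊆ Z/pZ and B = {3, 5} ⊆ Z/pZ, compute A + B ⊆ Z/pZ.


Work in Z/23Z: reduce every sum a + b modulo 23.
Enumerate all 6 pairs:
a = 14: 14+3=17, 14+5=19
a = 17: 17+3=20, 17+5=22
a = 20: 20+3=0, 20+5=2
Distinct residues collected: {0, 2, 17, 19, 20, 22}
|A + B| = 6 (out of 23 total residues).

A + B = {0, 2, 17, 19, 20, 22}


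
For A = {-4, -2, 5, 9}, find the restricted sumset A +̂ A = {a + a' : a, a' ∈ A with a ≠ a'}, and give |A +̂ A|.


Restricted sumset: A +̂ A = {a + a' : a ∈ A, a' ∈ A, a ≠ a'}.
Equivalently, take A + A and drop any sum 2a that is achievable ONLY as a + a for a ∈ A (i.e. sums representable only with equal summands).
Enumerate pairs (a, a') with a < a' (symmetric, so each unordered pair gives one sum; this covers all a ≠ a'):
  -4 + -2 = -6
  -4 + 5 = 1
  -4 + 9 = 5
  -2 + 5 = 3
  -2 + 9 = 7
  5 + 9 = 14
Collected distinct sums: {-6, 1, 3, 5, 7, 14}
|A +̂ A| = 6
(Reference bound: |A +̂ A| ≥ 2|A| - 3 for |A| ≥ 2, with |A| = 4 giving ≥ 5.)

|A +̂ A| = 6


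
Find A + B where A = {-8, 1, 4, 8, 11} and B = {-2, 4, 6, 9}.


A + B = {a + b : a ∈ A, b ∈ B}.
Enumerate all |A|·|B| = 5·4 = 20 pairs (a, b) and collect distinct sums.
a = -8: -8+-2=-10, -8+4=-4, -8+6=-2, -8+9=1
a = 1: 1+-2=-1, 1+4=5, 1+6=7, 1+9=10
a = 4: 4+-2=2, 4+4=8, 4+6=10, 4+9=13
a = 8: 8+-2=6, 8+4=12, 8+6=14, 8+9=17
a = 11: 11+-2=9, 11+4=15, 11+6=17, 11+9=20
Collecting distinct sums: A + B = {-10, -4, -2, -1, 1, 2, 5, 6, 7, 8, 9, 10, 12, 13, 14, 15, 17, 20}
|A + B| = 18

A + B = {-10, -4, -2, -1, 1, 2, 5, 6, 7, 8, 9, 10, 12, 13, 14, 15, 17, 20}


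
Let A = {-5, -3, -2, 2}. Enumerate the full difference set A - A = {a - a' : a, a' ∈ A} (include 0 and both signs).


A - A = {a - a' : a, a' ∈ A}.
Compute a - a' for each ordered pair (a, a'):
a = -5: -5--5=0, -5--3=-2, -5--2=-3, -5-2=-7
a = -3: -3--5=2, -3--3=0, -3--2=-1, -3-2=-5
a = -2: -2--5=3, -2--3=1, -2--2=0, -2-2=-4
a = 2: 2--5=7, 2--3=5, 2--2=4, 2-2=0
Collecting distinct values (and noting 0 appears from a-a):
A - A = {-7, -5, -4, -3, -2, -1, 0, 1, 2, 3, 4, 5, 7}
|A - A| = 13

A - A = {-7, -5, -4, -3, -2, -1, 0, 1, 2, 3, 4, 5, 7}


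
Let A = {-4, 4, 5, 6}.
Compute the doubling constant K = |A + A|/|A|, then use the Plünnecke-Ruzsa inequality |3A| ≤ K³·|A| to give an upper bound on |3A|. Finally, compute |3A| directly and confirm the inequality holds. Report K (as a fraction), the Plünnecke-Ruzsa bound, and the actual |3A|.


|A| = 4.
Step 1: Compute A + A by enumerating all 16 pairs.
A + A = {-8, 0, 1, 2, 8, 9, 10, 11, 12}, so |A + A| = 9.
Step 2: Doubling constant K = |A + A|/|A| = 9/4 = 9/4 ≈ 2.2500.
Step 3: Plünnecke-Ruzsa gives |3A| ≤ K³·|A| = (2.2500)³ · 4 ≈ 45.5625.
Step 4: Compute 3A = A + A + A directly by enumerating all triples (a,b,c) ∈ A³; |3A| = 16.
Step 5: Check 16 ≤ 45.5625? Yes ✓.

K = 9/4, Plünnecke-Ruzsa bound K³|A| ≈ 45.5625, |3A| = 16, inequality holds.


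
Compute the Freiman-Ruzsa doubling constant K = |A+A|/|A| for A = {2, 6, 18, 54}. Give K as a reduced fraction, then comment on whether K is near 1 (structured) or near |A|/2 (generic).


|A| = 4.
Compute A + A by enumerating all 16 pairs.
A + A = {4, 8, 12, 20, 24, 36, 56, 60, 72, 108}, so |A + A| = 10.
K = |A + A| / |A| = 10/4 = 5/2 ≈ 2.5000.
Reference: AP of size 4 gives K = 7/4 ≈ 1.7500; a fully generic set of size 4 gives K ≈ 2.5000.

|A| = 4, |A + A| = 10, K = 10/4 = 5/2.


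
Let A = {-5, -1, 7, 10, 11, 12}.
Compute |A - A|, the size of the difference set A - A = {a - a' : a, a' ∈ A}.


A - A = {a - a' : a, a' ∈ A}; |A| = 6.
Bounds: 2|A|-1 ≤ |A - A| ≤ |A|² - |A| + 1, i.e. 11 ≤ |A - A| ≤ 31.
Note: 0 ∈ A - A always (from a - a). The set is symmetric: if d ∈ A - A then -d ∈ A - A.
Enumerate nonzero differences d = a - a' with a > a' (then include -d):
Positive differences: {1, 2, 3, 4, 5, 8, 11, 12, 13, 15, 16, 17}
Full difference set: {0} ∪ (positive diffs) ∪ (negative diffs).
|A - A| = 1 + 2·12 = 25 (matches direct enumeration: 25).

|A - A| = 25


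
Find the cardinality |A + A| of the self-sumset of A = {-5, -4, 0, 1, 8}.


A + A = {a + a' : a, a' ∈ A}; |A| = 5.
General bounds: 2|A| - 1 ≤ |A + A| ≤ |A|(|A|+1)/2, i.e. 9 ≤ |A + A| ≤ 15.
Lower bound 2|A|-1 is attained iff A is an arithmetic progression.
Enumerate sums a + a' for a ≤ a' (symmetric, so this suffices):
a = -5: -5+-5=-10, -5+-4=-9, -5+0=-5, -5+1=-4, -5+8=3
a = -4: -4+-4=-8, -4+0=-4, -4+1=-3, -4+8=4
a = 0: 0+0=0, 0+1=1, 0+8=8
a = 1: 1+1=2, 1+8=9
a = 8: 8+8=16
Distinct sums: {-10, -9, -8, -5, -4, -3, 0, 1, 2, 3, 4, 8, 9, 16}
|A + A| = 14

|A + A| = 14


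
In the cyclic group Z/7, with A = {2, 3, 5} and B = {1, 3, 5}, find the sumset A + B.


Work in Z/7Z: reduce every sum a + b modulo 7.
Enumerate all 9 pairs:
a = 2: 2+1=3, 2+3=5, 2+5=0
a = 3: 3+1=4, 3+3=6, 3+5=1
a = 5: 5+1=6, 5+3=1, 5+5=3
Distinct residues collected: {0, 1, 3, 4, 5, 6}
|A + B| = 6 (out of 7 total residues).

A + B = {0, 1, 3, 4, 5, 6}


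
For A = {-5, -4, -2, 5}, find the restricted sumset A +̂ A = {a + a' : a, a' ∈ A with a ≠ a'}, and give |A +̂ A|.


Restricted sumset: A +̂ A = {a + a' : a ∈ A, a' ∈ A, a ≠ a'}.
Equivalently, take A + A and drop any sum 2a that is achievable ONLY as a + a for a ∈ A (i.e. sums representable only with equal summands).
Enumerate pairs (a, a') with a < a' (symmetric, so each unordered pair gives one sum; this covers all a ≠ a'):
  -5 + -4 = -9
  -5 + -2 = -7
  -5 + 5 = 0
  -4 + -2 = -6
  -4 + 5 = 1
  -2 + 5 = 3
Collected distinct sums: {-9, -7, -6, 0, 1, 3}
|A +̂ A| = 6
(Reference bound: |A +̂ A| ≥ 2|A| - 3 for |A| ≥ 2, with |A| = 4 giving ≥ 5.)

|A +̂ A| = 6


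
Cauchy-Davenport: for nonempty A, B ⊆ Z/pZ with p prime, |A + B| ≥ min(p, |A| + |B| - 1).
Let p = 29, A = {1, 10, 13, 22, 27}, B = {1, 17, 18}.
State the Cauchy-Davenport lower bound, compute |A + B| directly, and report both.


Cauchy-Davenport: |A + B| ≥ min(p, |A| + |B| - 1) for A, B nonempty in Z/pZ.
|A| = 5, |B| = 3, p = 29.
CD lower bound = min(29, 5 + 3 - 1) = min(29, 7) = 7.
Compute A + B mod 29 directly:
a = 1: 1+1=2, 1+17=18, 1+18=19
a = 10: 10+1=11, 10+17=27, 10+18=28
a = 13: 13+1=14, 13+17=1, 13+18=2
a = 22: 22+1=23, 22+17=10, 22+18=11
a = 27: 27+1=28, 27+17=15, 27+18=16
A + B = {1, 2, 10, 11, 14, 15, 16, 18, 19, 23, 27, 28}, so |A + B| = 12.
Verify: 12 ≥ 7? Yes ✓.

CD lower bound = 7, actual |A + B| = 12.


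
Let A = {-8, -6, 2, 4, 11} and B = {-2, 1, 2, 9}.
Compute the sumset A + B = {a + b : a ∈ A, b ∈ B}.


A + B = {a + b : a ∈ A, b ∈ B}.
Enumerate all |A|·|B| = 5·4 = 20 pairs (a, b) and collect distinct sums.
a = -8: -8+-2=-10, -8+1=-7, -8+2=-6, -8+9=1
a = -6: -6+-2=-8, -6+1=-5, -6+2=-4, -6+9=3
a = 2: 2+-2=0, 2+1=3, 2+2=4, 2+9=11
a = 4: 4+-2=2, 4+1=5, 4+2=6, 4+9=13
a = 11: 11+-2=9, 11+1=12, 11+2=13, 11+9=20
Collecting distinct sums: A + B = {-10, -8, -7, -6, -5, -4, 0, 1, 2, 3, 4, 5, 6, 9, 11, 12, 13, 20}
|A + B| = 18

A + B = {-10, -8, -7, -6, -5, -4, 0, 1, 2, 3, 4, 5, 6, 9, 11, 12, 13, 20}


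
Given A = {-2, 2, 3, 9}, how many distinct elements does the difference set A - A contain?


A - A = {a - a' : a, a' ∈ A}; |A| = 4.
Bounds: 2|A|-1 ≤ |A - A| ≤ |A|² - |A| + 1, i.e. 7 ≤ |A - A| ≤ 13.
Note: 0 ∈ A - A always (from a - a). The set is symmetric: if d ∈ A - A then -d ∈ A - A.
Enumerate nonzero differences d = a - a' with a > a' (then include -d):
Positive differences: {1, 4, 5, 6, 7, 11}
Full difference set: {0} ∪ (positive diffs) ∪ (negative diffs).
|A - A| = 1 + 2·6 = 13 (matches direct enumeration: 13).

|A - A| = 13


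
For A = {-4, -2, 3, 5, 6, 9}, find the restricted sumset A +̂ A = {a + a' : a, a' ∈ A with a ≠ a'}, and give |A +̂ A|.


Restricted sumset: A +̂ A = {a + a' : a ∈ A, a' ∈ A, a ≠ a'}.
Equivalently, take A + A and drop any sum 2a that is achievable ONLY as a + a for a ∈ A (i.e. sums representable only with equal summands).
Enumerate pairs (a, a') with a < a' (symmetric, so each unordered pair gives one sum; this covers all a ≠ a'):
  -4 + -2 = -6
  -4 + 3 = -1
  -4 + 5 = 1
  -4 + 6 = 2
  -4 + 9 = 5
  -2 + 3 = 1
  -2 + 5 = 3
  -2 + 6 = 4
  -2 + 9 = 7
  3 + 5 = 8
  3 + 6 = 9
  3 + 9 = 12
  5 + 6 = 11
  5 + 9 = 14
  6 + 9 = 15
Collected distinct sums: {-6, -1, 1, 2, 3, 4, 5, 7, 8, 9, 11, 12, 14, 15}
|A +̂ A| = 14
(Reference bound: |A +̂ A| ≥ 2|A| - 3 for |A| ≥ 2, with |A| = 6 giving ≥ 9.)

|A +̂ A| = 14


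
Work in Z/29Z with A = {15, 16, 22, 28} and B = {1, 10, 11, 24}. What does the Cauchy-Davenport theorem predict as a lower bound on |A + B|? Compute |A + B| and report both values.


Cauchy-Davenport: |A + B| ≥ min(p, |A| + |B| - 1) for A, B nonempty in Z/pZ.
|A| = 4, |B| = 4, p = 29.
CD lower bound = min(29, 4 + 4 - 1) = min(29, 7) = 7.
Compute A + B mod 29 directly:
a = 15: 15+1=16, 15+10=25, 15+11=26, 15+24=10
a = 16: 16+1=17, 16+10=26, 16+11=27, 16+24=11
a = 22: 22+1=23, 22+10=3, 22+11=4, 22+24=17
a = 28: 28+1=0, 28+10=9, 28+11=10, 28+24=23
A + B = {0, 3, 4, 9, 10, 11, 16, 17, 23, 25, 26, 27}, so |A + B| = 12.
Verify: 12 ≥ 7? Yes ✓.

CD lower bound = 7, actual |A + B| = 12.


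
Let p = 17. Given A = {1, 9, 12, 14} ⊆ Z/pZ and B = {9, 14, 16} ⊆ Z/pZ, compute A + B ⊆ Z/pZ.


Work in Z/17Z: reduce every sum a + b modulo 17.
Enumerate all 12 pairs:
a = 1: 1+9=10, 1+14=15, 1+16=0
a = 9: 9+9=1, 9+14=6, 9+16=8
a = 12: 12+9=4, 12+14=9, 12+16=11
a = 14: 14+9=6, 14+14=11, 14+16=13
Distinct residues collected: {0, 1, 4, 6, 8, 9, 10, 11, 13, 15}
|A + B| = 10 (out of 17 total residues).

A + B = {0, 1, 4, 6, 8, 9, 10, 11, 13, 15}


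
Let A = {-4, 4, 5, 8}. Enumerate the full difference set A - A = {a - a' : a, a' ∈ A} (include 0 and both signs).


A - A = {a - a' : a, a' ∈ A}.
Compute a - a' for each ordered pair (a, a'):
a = -4: -4--4=0, -4-4=-8, -4-5=-9, -4-8=-12
a = 4: 4--4=8, 4-4=0, 4-5=-1, 4-8=-4
a = 5: 5--4=9, 5-4=1, 5-5=0, 5-8=-3
a = 8: 8--4=12, 8-4=4, 8-5=3, 8-8=0
Collecting distinct values (and noting 0 appears from a-a):
A - A = {-12, -9, -8, -4, -3, -1, 0, 1, 3, 4, 8, 9, 12}
|A - A| = 13

A - A = {-12, -9, -8, -4, -3, -1, 0, 1, 3, 4, 8, 9, 12}


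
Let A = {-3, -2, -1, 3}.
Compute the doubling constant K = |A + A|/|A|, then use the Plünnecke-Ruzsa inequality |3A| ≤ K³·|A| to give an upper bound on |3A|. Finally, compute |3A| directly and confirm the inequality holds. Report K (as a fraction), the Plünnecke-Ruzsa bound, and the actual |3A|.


|A| = 4.
Step 1: Compute A + A by enumerating all 16 pairs.
A + A = {-6, -5, -4, -3, -2, 0, 1, 2, 6}, so |A + A| = 9.
Step 2: Doubling constant K = |A + A|/|A| = 9/4 = 9/4 ≈ 2.2500.
Step 3: Plünnecke-Ruzsa gives |3A| ≤ K³·|A| = (2.2500)³ · 4 ≈ 45.5625.
Step 4: Compute 3A = A + A + A directly by enumerating all triples (a,b,c) ∈ A³; |3A| = 15.
Step 5: Check 15 ≤ 45.5625? Yes ✓.

K = 9/4, Plünnecke-Ruzsa bound K³|A| ≈ 45.5625, |3A| = 15, inequality holds.


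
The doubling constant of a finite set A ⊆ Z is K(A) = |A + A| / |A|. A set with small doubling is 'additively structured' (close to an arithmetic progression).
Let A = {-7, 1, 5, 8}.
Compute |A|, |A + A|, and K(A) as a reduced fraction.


|A| = 4.
Compute A + A by enumerating all 16 pairs.
A + A = {-14, -6, -2, 1, 2, 6, 9, 10, 13, 16}, so |A + A| = 10.
K = |A + A| / |A| = 10/4 = 5/2 ≈ 2.5000.
Reference: AP of size 4 gives K = 7/4 ≈ 1.7500; a fully generic set of size 4 gives K ≈ 2.5000.

|A| = 4, |A + A| = 10, K = 10/4 = 5/2.
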